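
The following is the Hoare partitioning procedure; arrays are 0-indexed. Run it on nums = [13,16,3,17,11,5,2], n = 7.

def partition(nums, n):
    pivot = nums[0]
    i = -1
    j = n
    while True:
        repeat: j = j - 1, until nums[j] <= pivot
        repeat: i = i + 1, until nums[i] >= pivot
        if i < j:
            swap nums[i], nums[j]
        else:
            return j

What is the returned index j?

pivot = nums[0] = 13; i = -1, j = 7
j→6 (nums[6]=2≤13), i→0 (nums[0]=13≥13); i<j, swap → [2,16,3,17,11,5,13]
j→5 (nums[5]=5≤13), i→1 (nums[1]=16≥13); i<j, swap → [2,5,3,17,11,16,13]
j→4 (nums[4]=11≤13), i→3 (nums[3]=17≥13); i<j, swap → [2,5,3,11,17,16,13]
j→3, i→4; i≥j, return j=3. nums = [2,5,3,11,17,16,13]

3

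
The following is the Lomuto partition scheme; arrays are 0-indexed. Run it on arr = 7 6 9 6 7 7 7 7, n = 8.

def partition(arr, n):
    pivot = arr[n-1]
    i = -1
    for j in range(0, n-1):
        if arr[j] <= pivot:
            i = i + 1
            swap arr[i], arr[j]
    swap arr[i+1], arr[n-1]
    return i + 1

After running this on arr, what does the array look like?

7 6 6 7 7 7 7 9

pivot=7, i=-1
j=0: 7≤7, i=0, swap(0,0) ⇒ 7 6 9 6 7 7 7 7
j=1: 6≤7, i=1, swap(1,1) ⇒ 7 6 9 6 7 7 7 7
j=2: 9>7, skip
j=3: 6≤7, i=2, swap(2,3) ⇒ 7 6 6 9 7 7 7 7
j=4: 7≤7, i=3, swap(3,4) ⇒ 7 6 6 7 9 7 7 7
j=5: 7≤7, i=4, swap(4,5) ⇒ 7 6 6 7 7 9 7 7
j=6: 7≤7, i=5, swap(5,6) ⇒ 7 6 6 7 7 7 9 7
swap(6,7) ⇒ 7 6 6 7 7 7 7 9; return 6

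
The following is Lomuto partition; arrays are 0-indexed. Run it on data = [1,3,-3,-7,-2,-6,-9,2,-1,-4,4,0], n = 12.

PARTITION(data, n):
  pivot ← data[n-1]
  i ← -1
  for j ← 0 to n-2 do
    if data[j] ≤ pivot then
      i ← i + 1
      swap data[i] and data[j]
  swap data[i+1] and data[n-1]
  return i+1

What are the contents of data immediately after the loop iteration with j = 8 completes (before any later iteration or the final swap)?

pivot=0, i=-1
j=0: 1>0, skip
j=1: 3>0, skip
j=2: -3≤0, i=0, swap(0,2) ⇒ [-3,3,1,-7,-2,-6,-9,2,-1,-4,4,0]
j=3: -7≤0, i=1, swap(1,3) ⇒ [-3,-7,1,3,-2,-6,-9,2,-1,-4,4,0]
j=4: -2≤0, i=2, swap(2,4) ⇒ [-3,-7,-2,3,1,-6,-9,2,-1,-4,4,0]
j=5: -6≤0, i=3, swap(3,5) ⇒ [-3,-7,-2,-6,1,3,-9,2,-1,-4,4,0]
j=6: -9≤0, i=4, swap(4,6) ⇒ [-3,-7,-2,-6,-9,3,1,2,-1,-4,4,0]
j=7: 2>0, skip
j=8: -1≤0, i=5, swap(5,8) ⇒ [-3,-7,-2,-6,-9,-1,1,2,3,-4,4,0]
(after j=8) data = [-3,-7,-2,-6,-9,-1,1,2,3,-4,4,0]

[-3,-7,-2,-6,-9,-1,1,2,3,-4,4,0]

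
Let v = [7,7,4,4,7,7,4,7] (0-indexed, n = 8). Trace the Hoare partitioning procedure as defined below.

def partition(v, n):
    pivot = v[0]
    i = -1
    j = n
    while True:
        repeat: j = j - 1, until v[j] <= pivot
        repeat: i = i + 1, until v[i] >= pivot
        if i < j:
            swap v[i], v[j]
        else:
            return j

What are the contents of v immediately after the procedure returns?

pivot = v[0] = 7; i = -1, j = 8
j→7 (v[7]=7≤7), i→0 (v[0]=7≥7); i<j, swap → [7,7,4,4,7,7,4,7]
j→6 (v[6]=4≤7), i→1 (v[1]=7≥7); i<j, swap → [7,4,4,4,7,7,7,7]
j→5 (v[5]=7≤7), i→4 (v[4]=7≥7); i<j, swap → [7,4,4,4,7,7,7,7]
j→4, i→5; i≥j, return j=4. v = [7,4,4,4,7,7,7,7]

[7,4,4,4,7,7,7,7]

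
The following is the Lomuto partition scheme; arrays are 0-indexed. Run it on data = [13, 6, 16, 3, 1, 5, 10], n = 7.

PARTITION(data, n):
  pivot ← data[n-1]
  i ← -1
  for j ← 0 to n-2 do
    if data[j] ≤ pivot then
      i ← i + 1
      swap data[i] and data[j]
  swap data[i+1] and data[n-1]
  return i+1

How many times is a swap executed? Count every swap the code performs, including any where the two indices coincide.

5

pivot = data[6] = 10; i = -1
j=0: data[0]=13 > 10 → no swap
j=1: data[1]=6 ≤ 10 → i=0, swap data[0],data[1] → [6, 13, 16, 3, 1, 5, 10]
j=2: data[2]=16 > 10 → no swap
j=3: data[3]=3 ≤ 10 → i=1, swap data[1],data[3] → [6, 3, 16, 13, 1, 5, 10]
j=4: data[4]=1 ≤ 10 → i=2, swap data[2],data[4] → [6, 3, 1, 13, 16, 5, 10]
j=5: data[5]=5 ≤ 10 → i=3, swap data[3],data[5] → [6, 3, 1, 5, 16, 13, 10]
final swap data[4],data[6] → [6, 3, 1, 5, 10, 13, 16]; return 4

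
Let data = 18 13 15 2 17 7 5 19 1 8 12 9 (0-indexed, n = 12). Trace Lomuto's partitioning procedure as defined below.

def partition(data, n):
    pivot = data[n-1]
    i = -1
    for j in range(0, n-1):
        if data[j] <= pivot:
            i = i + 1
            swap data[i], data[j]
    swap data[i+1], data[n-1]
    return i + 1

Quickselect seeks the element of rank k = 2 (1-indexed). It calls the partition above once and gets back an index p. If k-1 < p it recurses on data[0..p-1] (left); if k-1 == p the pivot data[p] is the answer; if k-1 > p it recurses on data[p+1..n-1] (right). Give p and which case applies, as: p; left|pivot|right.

5; left

pivot = data[11] = 9; i = -1
j=0: data[0]=18 > 9 → no swap
j=1: data[1]=13 > 9 → no swap
j=2: data[2]=15 > 9 → no swap
j=3: data[3]=2 ≤ 9 → i=0, swap data[0],data[3] → 2 13 15 18 17 7 5 19 1 8 12 9
j=4: data[4]=17 > 9 → no swap
j=5: data[5]=7 ≤ 9 → i=1, swap data[1],data[5] → 2 7 15 18 17 13 5 19 1 8 12 9
j=6: data[6]=5 ≤ 9 → i=2, swap data[2],data[6] → 2 7 5 18 17 13 15 19 1 8 12 9
j=7: data[7]=19 > 9 → no swap
j=8: data[8]=1 ≤ 9 → i=3, swap data[3],data[8] → 2 7 5 1 17 13 15 19 18 8 12 9
j=9: data[9]=8 ≤ 9 → i=4, swap data[4],data[9] → 2 7 5 1 8 13 15 19 18 17 12 9
j=10: data[10]=12 > 9 → no swap
final swap data[5],data[11] → 2 7 5 1 8 9 15 19 18 17 12 13; return 5
p = 5; k-1 = 1 < 5 ⇒ left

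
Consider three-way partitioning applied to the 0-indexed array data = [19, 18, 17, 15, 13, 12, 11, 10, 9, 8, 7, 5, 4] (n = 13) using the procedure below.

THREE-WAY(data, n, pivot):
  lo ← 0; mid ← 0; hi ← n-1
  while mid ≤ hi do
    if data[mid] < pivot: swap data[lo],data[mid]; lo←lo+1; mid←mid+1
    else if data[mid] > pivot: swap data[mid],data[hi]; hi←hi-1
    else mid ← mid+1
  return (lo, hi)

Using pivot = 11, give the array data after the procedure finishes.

pivot = 11; lo=0, mid=0, hi=12
data[mid]=19>11: swap data[0],data[12]; hi=11 → [4, 18, 17, 15, 13, 12, 11, 10, 9, 8, 7, 5, 19]
data[mid]=4<11: swap data[0],data[0]; lo=1,mid=1 → [4, 18, 17, 15, 13, 12, 11, 10, 9, 8, 7, 5, 19]
data[mid]=18>11: swap data[1],data[11]; hi=10 → [4, 5, 17, 15, 13, 12, 11, 10, 9, 8, 7, 18, 19]
data[mid]=5<11: swap data[1],data[1]; lo=2,mid=2 → [4, 5, 17, 15, 13, 12, 11, 10, 9, 8, 7, 18, 19]
data[mid]=17>11: swap data[2],data[10]; hi=9 → [4, 5, 7, 15, 13, 12, 11, 10, 9, 8, 17, 18, 19]
data[mid]=7<11: swap data[2],data[2]; lo=3,mid=3 → [4, 5, 7, 15, 13, 12, 11, 10, 9, 8, 17, 18, 19]
data[mid]=15>11: swap data[3],data[9]; hi=8 → [4, 5, 7, 8, 13, 12, 11, 10, 9, 15, 17, 18, 19]
data[mid]=8<11: swap data[3],data[3]; lo=4,mid=4 → [4, 5, 7, 8, 13, 12, 11, 10, 9, 15, 17, 18, 19]
data[mid]=13>11: swap data[4],data[8]; hi=7 → [4, 5, 7, 8, 9, 12, 11, 10, 13, 15, 17, 18, 19]
data[mid]=9<11: swap data[4],data[4]; lo=5,mid=5 → [4, 5, 7, 8, 9, 12, 11, 10, 13, 15, 17, 18, 19]
data[mid]=12>11: swap data[5],data[7]; hi=6 → [4, 5, 7, 8, 9, 10, 11, 12, 13, 15, 17, 18, 19]
data[mid]=10<11: swap data[5],data[5]; lo=6,mid=6 → [4, 5, 7, 8, 9, 10, 11, 12, 13, 15, 17, 18, 19]
data[mid]=11=11: mid=7
end: lo=6, hi=6; data = [4, 5, 7, 8, 9, 10, 11, 12, 13, 15, 17, 18, 19]

[4, 5, 7, 8, 9, 10, 11, 12, 13, 15, 17, 18, 19]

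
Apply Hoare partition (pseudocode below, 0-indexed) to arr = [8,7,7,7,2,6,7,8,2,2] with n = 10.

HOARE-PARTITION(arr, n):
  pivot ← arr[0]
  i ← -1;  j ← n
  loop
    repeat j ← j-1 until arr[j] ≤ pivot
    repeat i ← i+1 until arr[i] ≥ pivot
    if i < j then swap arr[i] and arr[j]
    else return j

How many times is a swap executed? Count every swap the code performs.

2

pivot=8
j stops at 9 (2), i stops at 0 (8); swap ⇒ [2,7,7,7,2,6,7,8,2,8]
j stops at 8 (2), i stops at 7 (8); swap ⇒ [2,7,7,7,2,6,7,2,8,8]
j stops at 7, i stops at 8; i≥j ⇒ return 7. arr=[2,7,7,7,2,6,7,2,8,8]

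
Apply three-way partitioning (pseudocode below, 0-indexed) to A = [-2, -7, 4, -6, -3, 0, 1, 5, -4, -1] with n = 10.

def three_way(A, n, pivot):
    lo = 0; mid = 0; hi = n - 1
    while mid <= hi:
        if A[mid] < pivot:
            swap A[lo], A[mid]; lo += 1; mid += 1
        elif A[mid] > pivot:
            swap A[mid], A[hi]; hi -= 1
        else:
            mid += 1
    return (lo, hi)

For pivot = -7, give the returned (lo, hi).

lo=0 mid=0 hi=9
-2>-7: swap(0,9), hi=8 ⇒ [-1, -7, 4, -6, -3, 0, 1, 5, -4, -2]
-1>-7: swap(0,8), hi=7 ⇒ [-4, -7, 4, -6, -3, 0, 1, 5, -1, -2]
-4>-7: swap(0,7), hi=6 ⇒ [5, -7, 4, -6, -3, 0, 1, -4, -1, -2]
5>-7: swap(0,6), hi=5 ⇒ [1, -7, 4, -6, -3, 0, 5, -4, -1, -2]
1>-7: swap(0,5), hi=4 ⇒ [0, -7, 4, -6, -3, 1, 5, -4, -1, -2]
0>-7: swap(0,4), hi=3 ⇒ [-3, -7, 4, -6, 0, 1, 5, -4, -1, -2]
-3>-7: swap(0,3), hi=2 ⇒ [-6, -7, 4, -3, 0, 1, 5, -4, -1, -2]
-6>-7: swap(0,2), hi=1 ⇒ [4, -7, -6, -3, 0, 1, 5, -4, -1, -2]
4>-7: swap(0,1), hi=0 ⇒ [-7, 4, -6, -3, 0, 1, 5, -4, -1, -2]
-7=-7: mid=1
done. lo=0 hi=0; A=[-7, 4, -6, -3, 0, 1, 5, -4, -1, -2]

(0, 0)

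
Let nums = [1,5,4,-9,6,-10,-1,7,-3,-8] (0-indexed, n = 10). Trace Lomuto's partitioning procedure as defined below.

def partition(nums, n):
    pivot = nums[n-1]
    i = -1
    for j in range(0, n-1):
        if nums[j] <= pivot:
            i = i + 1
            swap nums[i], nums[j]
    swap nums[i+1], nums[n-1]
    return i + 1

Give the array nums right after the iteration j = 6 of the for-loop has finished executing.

[-9,-10,4,1,6,5,-1,7,-3,-8]

pivot=-8, i=-1
j=0: 1>-8, skip
j=1: 5>-8, skip
j=2: 4>-8, skip
j=3: -9≤-8, i=0, swap(0,3) ⇒ [-9,5,4,1,6,-10,-1,7,-3,-8]
j=4: 6>-8, skip
j=5: -10≤-8, i=1, swap(1,5) ⇒ [-9,-10,4,1,6,5,-1,7,-3,-8]
j=6: -1>-8, skip
(after j=6) nums = [-9,-10,4,1,6,5,-1,7,-3,-8]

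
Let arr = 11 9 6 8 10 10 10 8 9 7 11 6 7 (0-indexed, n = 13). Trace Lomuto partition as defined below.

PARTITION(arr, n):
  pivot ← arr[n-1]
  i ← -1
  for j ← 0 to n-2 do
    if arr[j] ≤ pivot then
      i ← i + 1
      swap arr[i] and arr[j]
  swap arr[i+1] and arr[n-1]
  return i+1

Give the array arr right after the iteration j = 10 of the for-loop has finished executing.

pivot = arr[12] = 7; i = -1
j=0: arr[0]=11 > 7 → no swap
j=1: arr[1]=9 > 7 → no swap
j=2: arr[2]=6 ≤ 7 → i=0, swap arr[0],arr[2] → 6 9 11 8 10 10 10 8 9 7 11 6 7
j=3: arr[3]=8 > 7 → no swap
j=4: arr[4]=10 > 7 → no swap
j=5: arr[5]=10 > 7 → no swap
j=6: arr[6]=10 > 7 → no swap
j=7: arr[7]=8 > 7 → no swap
j=8: arr[8]=9 > 7 → no swap
j=9: arr[9]=7 ≤ 7 → i=1, swap arr[1],arr[9] → 6 7 11 8 10 10 10 8 9 9 11 6 7
j=10: arr[10]=11 > 7 → no swap
(after j=10) arr = 6 7 11 8 10 10 10 8 9 9 11 6 7

6 7 11 8 10 10 10 8 9 9 11 6 7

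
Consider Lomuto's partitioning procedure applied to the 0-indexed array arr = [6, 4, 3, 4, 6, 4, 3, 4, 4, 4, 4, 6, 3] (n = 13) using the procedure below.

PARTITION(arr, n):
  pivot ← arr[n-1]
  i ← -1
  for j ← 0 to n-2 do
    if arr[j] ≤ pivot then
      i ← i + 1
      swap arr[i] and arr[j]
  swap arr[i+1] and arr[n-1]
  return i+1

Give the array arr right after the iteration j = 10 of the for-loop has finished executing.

[3, 3, 6, 4, 6, 4, 4, 4, 4, 4, 4, 6, 3]

pivot = arr[12] = 3; i = -1
j=0: arr[0]=6 > 3 → no swap
j=1: arr[1]=4 > 3 → no swap
j=2: arr[2]=3 ≤ 3 → i=0, swap arr[0],arr[2] → [3, 4, 6, 4, 6, 4, 3, 4, 4, 4, 4, 6, 3]
j=3: arr[3]=4 > 3 → no swap
j=4: arr[4]=6 > 3 → no swap
j=5: arr[5]=4 > 3 → no swap
j=6: arr[6]=3 ≤ 3 → i=1, swap arr[1],arr[6] → [3, 3, 6, 4, 6, 4, 4, 4, 4, 4, 4, 6, 3]
j=7: arr[7]=4 > 3 → no swap
j=8: arr[8]=4 > 3 → no swap
j=9: arr[9]=4 > 3 → no swap
j=10: arr[10]=4 > 3 → no swap
(after j=10) arr = [3, 3, 6, 4, 6, 4, 4, 4, 4, 4, 4, 6, 3]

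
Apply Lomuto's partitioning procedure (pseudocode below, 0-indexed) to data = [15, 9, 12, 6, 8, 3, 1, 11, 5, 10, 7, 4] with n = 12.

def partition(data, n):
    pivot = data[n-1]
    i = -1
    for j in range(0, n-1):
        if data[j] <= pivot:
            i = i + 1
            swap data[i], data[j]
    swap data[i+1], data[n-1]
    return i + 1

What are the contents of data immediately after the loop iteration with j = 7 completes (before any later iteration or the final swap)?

[3, 1, 12, 6, 8, 15, 9, 11, 5, 10, 7, 4]

pivot=4, i=-1
j=0: 15>4, skip
j=1: 9>4, skip
j=2: 12>4, skip
j=3: 6>4, skip
j=4: 8>4, skip
j=5: 3≤4, i=0, swap(0,5) ⇒ [3, 9, 12, 6, 8, 15, 1, 11, 5, 10, 7, 4]
j=6: 1≤4, i=1, swap(1,6) ⇒ [3, 1, 12, 6, 8, 15, 9, 11, 5, 10, 7, 4]
j=7: 11>4, skip
(after j=7) data = [3, 1, 12, 6, 8, 15, 9, 11, 5, 10, 7, 4]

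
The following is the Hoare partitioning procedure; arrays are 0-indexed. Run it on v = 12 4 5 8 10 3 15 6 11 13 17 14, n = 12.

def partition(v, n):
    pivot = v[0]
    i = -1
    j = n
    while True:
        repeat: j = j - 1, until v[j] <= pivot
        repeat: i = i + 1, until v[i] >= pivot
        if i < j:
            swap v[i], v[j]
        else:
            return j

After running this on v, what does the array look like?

pivot = v[0] = 12; i = -1, j = 12
j→8 (v[8]=11≤12), i→0 (v[0]=12≥12); i<j, swap → 11 4 5 8 10 3 15 6 12 13 17 14
j→7 (v[7]=6≤12), i→6 (v[6]=15≥12); i<j, swap → 11 4 5 8 10 3 6 15 12 13 17 14
j→6, i→7; i≥j, return j=6. v = 11 4 5 8 10 3 6 15 12 13 17 14

11 4 5 8 10 3 6 15 12 13 17 14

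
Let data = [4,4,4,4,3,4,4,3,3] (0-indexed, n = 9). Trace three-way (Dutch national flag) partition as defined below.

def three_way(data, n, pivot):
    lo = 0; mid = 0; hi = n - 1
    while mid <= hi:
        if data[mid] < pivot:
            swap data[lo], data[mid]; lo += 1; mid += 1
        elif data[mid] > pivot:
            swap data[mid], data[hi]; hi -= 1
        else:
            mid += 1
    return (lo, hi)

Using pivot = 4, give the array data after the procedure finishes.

pivot = 4; lo=0, mid=0, hi=8
data[mid]=4=4: mid=1
data[mid]=4=4: mid=2
data[mid]=4=4: mid=3
data[mid]=4=4: mid=4
data[mid]=3<4: swap data[0],data[4]; lo=1,mid=5 → [3,4,4,4,4,4,4,3,3]
data[mid]=4=4: mid=6
data[mid]=4=4: mid=7
data[mid]=3<4: swap data[1],data[7]; lo=2,mid=8 → [3,3,4,4,4,4,4,4,3]
data[mid]=3<4: swap data[2],data[8]; lo=3,mid=9 → [3,3,3,4,4,4,4,4,4]
end: lo=3, hi=8; data = [3,3,3,4,4,4,4,4,4]

[3,3,3,4,4,4,4,4,4]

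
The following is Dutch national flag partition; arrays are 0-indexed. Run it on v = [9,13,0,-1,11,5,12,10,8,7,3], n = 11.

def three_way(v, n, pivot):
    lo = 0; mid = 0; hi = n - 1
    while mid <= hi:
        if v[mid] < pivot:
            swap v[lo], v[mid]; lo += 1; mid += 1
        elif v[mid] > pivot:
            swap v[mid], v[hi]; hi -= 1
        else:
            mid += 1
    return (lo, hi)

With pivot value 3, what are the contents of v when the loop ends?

pivot = 3; lo=0, mid=0, hi=10
v[mid]=9>3: swap v[0],v[10]; hi=9 → [3,13,0,-1,11,5,12,10,8,7,9]
v[mid]=3=3: mid=1
v[mid]=13>3: swap v[1],v[9]; hi=8 → [3,7,0,-1,11,5,12,10,8,13,9]
v[mid]=7>3: swap v[1],v[8]; hi=7 → [3,8,0,-1,11,5,12,10,7,13,9]
v[mid]=8>3: swap v[1],v[7]; hi=6 → [3,10,0,-1,11,5,12,8,7,13,9]
v[mid]=10>3: swap v[1],v[6]; hi=5 → [3,12,0,-1,11,5,10,8,7,13,9]
v[mid]=12>3: swap v[1],v[5]; hi=4 → [3,5,0,-1,11,12,10,8,7,13,9]
v[mid]=5>3: swap v[1],v[4]; hi=3 → [3,11,0,-1,5,12,10,8,7,13,9]
v[mid]=11>3: swap v[1],v[3]; hi=2 → [3,-1,0,11,5,12,10,8,7,13,9]
v[mid]=-1<3: swap v[0],v[1]; lo=1,mid=2 → [-1,3,0,11,5,12,10,8,7,13,9]
v[mid]=0<3: swap v[1],v[2]; lo=2,mid=3 → [-1,0,3,11,5,12,10,8,7,13,9]
end: lo=2, hi=2; v = [-1,0,3,11,5,12,10,8,7,13,9]

[-1,0,3,11,5,12,10,8,7,13,9]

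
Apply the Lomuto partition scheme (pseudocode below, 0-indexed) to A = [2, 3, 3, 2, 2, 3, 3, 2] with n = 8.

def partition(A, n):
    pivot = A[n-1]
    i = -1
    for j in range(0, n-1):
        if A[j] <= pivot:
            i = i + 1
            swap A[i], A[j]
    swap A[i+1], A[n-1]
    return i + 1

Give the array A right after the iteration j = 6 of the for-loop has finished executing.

pivot = A[7] = 2; i = -1
j=0: A[0]=2 ≤ 2 → i=0, swap A[0],A[0] (no change) → [2, 3, 3, 2, 2, 3, 3, 2]
j=1: A[1]=3 > 2 → no swap
j=2: A[2]=3 > 2 → no swap
j=3: A[3]=2 ≤ 2 → i=1, swap A[1],A[3] → [2, 2, 3, 3, 2, 3, 3, 2]
j=4: A[4]=2 ≤ 2 → i=2, swap A[2],A[4] → [2, 2, 2, 3, 3, 3, 3, 2]
j=5: A[5]=3 > 2 → no swap
j=6: A[6]=3 > 2 → no swap
(after j=6) A = [2, 2, 2, 3, 3, 3, 3, 2]

[2, 2, 2, 3, 3, 3, 3, 2]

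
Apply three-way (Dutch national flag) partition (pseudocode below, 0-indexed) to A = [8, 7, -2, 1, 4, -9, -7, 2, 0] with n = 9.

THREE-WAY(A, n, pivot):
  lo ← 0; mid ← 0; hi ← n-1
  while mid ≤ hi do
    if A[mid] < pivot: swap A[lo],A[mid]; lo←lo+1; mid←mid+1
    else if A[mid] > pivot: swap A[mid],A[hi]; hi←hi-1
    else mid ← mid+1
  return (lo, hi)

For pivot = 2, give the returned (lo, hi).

lo=0 mid=0 hi=8
8>2: swap(0,8), hi=7 ⇒ [0, 7, -2, 1, 4, -9, -7, 2, 8]
0<2: swap(0,0), lo=1 mid=1 ⇒ [0, 7, -2, 1, 4, -9, -7, 2, 8]
7>2: swap(1,7), hi=6 ⇒ [0, 2, -2, 1, 4, -9, -7, 7, 8]
2=2: mid=2
-2<2: swap(1,2), lo=2 mid=3 ⇒ [0, -2, 2, 1, 4, -9, -7, 7, 8]
1<2: swap(2,3), lo=3 mid=4 ⇒ [0, -2, 1, 2, 4, -9, -7, 7, 8]
4>2: swap(4,6), hi=5 ⇒ [0, -2, 1, 2, -7, -9, 4, 7, 8]
-7<2: swap(3,4), lo=4 mid=5 ⇒ [0, -2, 1, -7, 2, -9, 4, 7, 8]
-9<2: swap(4,5), lo=5 mid=6 ⇒ [0, -2, 1, -7, -9, 2, 4, 7, 8]
done. lo=5 hi=5; A=[0, -2, 1, -7, -9, 2, 4, 7, 8]

(5, 5)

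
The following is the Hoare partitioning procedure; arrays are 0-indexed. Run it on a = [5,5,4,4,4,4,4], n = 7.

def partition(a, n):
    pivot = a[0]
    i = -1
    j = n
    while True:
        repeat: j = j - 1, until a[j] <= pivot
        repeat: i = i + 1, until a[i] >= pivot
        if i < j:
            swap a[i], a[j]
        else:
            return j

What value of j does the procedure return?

pivot = a[0] = 5; i = -1, j = 7
j→6 (a[6]=4≤5), i→0 (a[0]=5≥5); i<j, swap → [4,5,4,4,4,4,5]
j→5 (a[5]=4≤5), i→1 (a[1]=5≥5); i<j, swap → [4,4,4,4,4,5,5]
j→4, i→5; i≥j, return j=4. a = [4,4,4,4,4,5,5]

4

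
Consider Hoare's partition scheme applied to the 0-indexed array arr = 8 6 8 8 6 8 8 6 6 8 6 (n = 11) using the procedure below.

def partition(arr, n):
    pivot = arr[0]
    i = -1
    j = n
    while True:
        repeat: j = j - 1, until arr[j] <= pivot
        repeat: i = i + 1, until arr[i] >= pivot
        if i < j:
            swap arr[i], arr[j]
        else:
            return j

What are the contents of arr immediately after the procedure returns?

pivot = arr[0] = 8; i = -1, j = 11
j→10 (arr[10]=6≤8), i→0 (arr[0]=8≥8); i<j, swap → 6 6 8 8 6 8 8 6 6 8 8
j→9 (arr[9]=8≤8), i→2 (arr[2]=8≥8); i<j, swap → 6 6 8 8 6 8 8 6 6 8 8
j→8 (arr[8]=6≤8), i→3 (arr[3]=8≥8); i<j, swap → 6 6 8 6 6 8 8 6 8 8 8
j→7 (arr[7]=6≤8), i→5 (arr[5]=8≥8); i<j, swap → 6 6 8 6 6 6 8 8 8 8 8
j→6, i→6; i≥j, return j=6. arr = 6 6 8 6 6 6 8 8 8 8 8

6 6 8 6 6 6 8 8 8 8 8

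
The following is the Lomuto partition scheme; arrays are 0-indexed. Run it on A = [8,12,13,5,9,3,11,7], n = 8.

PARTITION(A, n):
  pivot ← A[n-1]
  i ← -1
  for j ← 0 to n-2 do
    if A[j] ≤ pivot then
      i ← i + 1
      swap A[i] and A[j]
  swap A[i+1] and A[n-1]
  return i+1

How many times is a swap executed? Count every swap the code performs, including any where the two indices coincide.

3

pivot = A[7] = 7; i = -1
j=0: A[0]=8 > 7 → no swap
j=1: A[1]=12 > 7 → no swap
j=2: A[2]=13 > 7 → no swap
j=3: A[3]=5 ≤ 7 → i=0, swap A[0],A[3] → [5,12,13,8,9,3,11,7]
j=4: A[4]=9 > 7 → no swap
j=5: A[5]=3 ≤ 7 → i=1, swap A[1],A[5] → [5,3,13,8,9,12,11,7]
j=6: A[6]=11 > 7 → no swap
final swap A[2],A[7] → [5,3,7,8,9,12,11,13]; return 2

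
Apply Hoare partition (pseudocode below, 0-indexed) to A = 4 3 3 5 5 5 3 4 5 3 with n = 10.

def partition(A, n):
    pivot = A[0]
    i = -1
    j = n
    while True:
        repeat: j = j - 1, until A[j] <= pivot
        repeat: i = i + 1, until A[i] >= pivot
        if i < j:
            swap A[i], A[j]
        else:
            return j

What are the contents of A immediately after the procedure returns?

pivot = A[0] = 4; i = -1, j = 10
j→9 (A[9]=3≤4), i→0 (A[0]=4≥4); i<j, swap → 3 3 3 5 5 5 3 4 5 4
j→7 (A[7]=4≤4), i→3 (A[3]=5≥4); i<j, swap → 3 3 3 4 5 5 3 5 5 4
j→6 (A[6]=3≤4), i→4 (A[4]=5≥4); i<j, swap → 3 3 3 4 3 5 5 5 5 4
j→4, i→5; i≥j, return j=4. A = 3 3 3 4 3 5 5 5 5 4

3 3 3 4 3 5 5 5 5 4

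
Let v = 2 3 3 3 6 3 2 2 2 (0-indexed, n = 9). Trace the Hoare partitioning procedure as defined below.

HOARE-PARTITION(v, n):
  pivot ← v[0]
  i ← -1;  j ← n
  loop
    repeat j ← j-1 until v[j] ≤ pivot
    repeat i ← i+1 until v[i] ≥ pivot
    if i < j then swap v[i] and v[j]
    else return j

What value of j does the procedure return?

2

pivot = v[0] = 2; i = -1, j = 9
j→8 (v[8]=2≤2), i→0 (v[0]=2≥2); i<j, swap → 2 3 3 3 6 3 2 2 2
j→7 (v[7]=2≤2), i→1 (v[1]=3≥2); i<j, swap → 2 2 3 3 6 3 2 3 2
j→6 (v[6]=2≤2), i→2 (v[2]=3≥2); i<j, swap → 2 2 2 3 6 3 3 3 2
j→2, i→3; i≥j, return j=2. v = 2 2 2 3 6 3 3 3 2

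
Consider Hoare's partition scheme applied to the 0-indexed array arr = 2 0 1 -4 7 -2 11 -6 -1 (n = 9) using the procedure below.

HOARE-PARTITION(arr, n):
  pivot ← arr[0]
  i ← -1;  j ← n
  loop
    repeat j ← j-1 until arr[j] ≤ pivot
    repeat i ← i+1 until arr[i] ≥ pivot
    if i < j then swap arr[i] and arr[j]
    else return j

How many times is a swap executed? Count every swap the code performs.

pivot=2
j stops at 8 (-1), i stops at 0 (2); swap ⇒ -1 0 1 -4 7 -2 11 -6 2
j stops at 7 (-6), i stops at 4 (7); swap ⇒ -1 0 1 -4 -6 -2 11 7 2
j stops at 5, i stops at 6; i≥j ⇒ return 5. arr=-1 0 1 -4 -6 -2 11 7 2

2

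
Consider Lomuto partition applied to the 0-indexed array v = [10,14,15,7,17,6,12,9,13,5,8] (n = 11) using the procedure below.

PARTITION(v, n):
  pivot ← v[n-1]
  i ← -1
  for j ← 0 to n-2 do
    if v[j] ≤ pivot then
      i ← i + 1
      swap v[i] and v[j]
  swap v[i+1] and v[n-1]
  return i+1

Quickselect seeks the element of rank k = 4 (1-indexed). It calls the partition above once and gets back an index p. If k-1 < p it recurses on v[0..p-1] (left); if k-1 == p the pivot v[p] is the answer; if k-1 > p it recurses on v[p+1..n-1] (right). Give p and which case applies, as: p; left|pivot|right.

pivot=8, i=-1
j=0: 10>8, skip
j=1: 14>8, skip
j=2: 15>8, skip
j=3: 7≤8, i=0, swap(0,3) ⇒ [7,14,15,10,17,6,12,9,13,5,8]
j=4: 17>8, skip
j=5: 6≤8, i=1, swap(1,5) ⇒ [7,6,15,10,17,14,12,9,13,5,8]
j=6: 12>8, skip
j=7: 9>8, skip
j=8: 13>8, skip
j=9: 5≤8, i=2, swap(2,9) ⇒ [7,6,5,10,17,14,12,9,13,15,8]
swap(3,10) ⇒ [7,6,5,8,17,14,12,9,13,15,10]; return 3
p = 3; k-1 = 3 == 3 ⇒ pivot

3; pivot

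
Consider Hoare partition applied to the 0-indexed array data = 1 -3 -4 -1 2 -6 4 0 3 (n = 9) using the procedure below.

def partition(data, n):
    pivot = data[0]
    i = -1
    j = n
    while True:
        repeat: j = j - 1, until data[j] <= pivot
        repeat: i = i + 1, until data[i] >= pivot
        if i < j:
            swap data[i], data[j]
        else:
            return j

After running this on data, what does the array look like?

pivot=1
j stops at 7 (0), i stops at 0 (1); swap ⇒ 0 -3 -4 -1 2 -6 4 1 3
j stops at 5 (-6), i stops at 4 (2); swap ⇒ 0 -3 -4 -1 -6 2 4 1 3
j stops at 4, i stops at 5; i≥j ⇒ return 4. data=0 -3 -4 -1 -6 2 4 1 3

0 -3 -4 -1 -6 2 4 1 3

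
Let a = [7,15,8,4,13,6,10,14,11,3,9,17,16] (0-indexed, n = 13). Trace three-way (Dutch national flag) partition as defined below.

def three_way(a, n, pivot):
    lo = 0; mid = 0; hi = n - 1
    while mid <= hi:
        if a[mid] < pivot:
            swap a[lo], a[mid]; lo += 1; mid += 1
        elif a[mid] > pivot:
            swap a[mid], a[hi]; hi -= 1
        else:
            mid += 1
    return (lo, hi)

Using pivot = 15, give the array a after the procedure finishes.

pivot = 15; lo=0, mid=0, hi=12
a[mid]=7<15: swap a[0],a[0]; lo=1,mid=1 → [7,15,8,4,13,6,10,14,11,3,9,17,16]
a[mid]=15=15: mid=2
a[mid]=8<15: swap a[1],a[2]; lo=2,mid=3 → [7,8,15,4,13,6,10,14,11,3,9,17,16]
a[mid]=4<15: swap a[2],a[3]; lo=3,mid=4 → [7,8,4,15,13,6,10,14,11,3,9,17,16]
a[mid]=13<15: swap a[3],a[4]; lo=4,mid=5 → [7,8,4,13,15,6,10,14,11,3,9,17,16]
a[mid]=6<15: swap a[4],a[5]; lo=5,mid=6 → [7,8,4,13,6,15,10,14,11,3,9,17,16]
a[mid]=10<15: swap a[5],a[6]; lo=6,mid=7 → [7,8,4,13,6,10,15,14,11,3,9,17,16]
a[mid]=14<15: swap a[6],a[7]; lo=7,mid=8 → [7,8,4,13,6,10,14,15,11,3,9,17,16]
a[mid]=11<15: swap a[7],a[8]; lo=8,mid=9 → [7,8,4,13,6,10,14,11,15,3,9,17,16]
a[mid]=3<15: swap a[8],a[9]; lo=9,mid=10 → [7,8,4,13,6,10,14,11,3,15,9,17,16]
a[mid]=9<15: swap a[9],a[10]; lo=10,mid=11 → [7,8,4,13,6,10,14,11,3,9,15,17,16]
a[mid]=17>15: swap a[11],a[12]; hi=11 → [7,8,4,13,6,10,14,11,3,9,15,16,17]
a[mid]=16>15: swap a[11],a[11]; hi=10 → [7,8,4,13,6,10,14,11,3,9,15,16,17]
end: lo=10, hi=10; a = [7,8,4,13,6,10,14,11,3,9,15,16,17]

[7,8,4,13,6,10,14,11,3,9,15,16,17]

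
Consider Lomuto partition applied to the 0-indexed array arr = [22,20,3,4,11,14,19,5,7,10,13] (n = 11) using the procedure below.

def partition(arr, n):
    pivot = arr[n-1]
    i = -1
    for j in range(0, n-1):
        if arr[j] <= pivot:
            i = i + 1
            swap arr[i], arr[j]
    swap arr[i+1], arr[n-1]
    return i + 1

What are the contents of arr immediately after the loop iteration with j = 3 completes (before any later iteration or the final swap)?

[3,4,22,20,11,14,19,5,7,10,13]

pivot=13, i=-1
j=0: 22>13, skip
j=1: 20>13, skip
j=2: 3≤13, i=0, swap(0,2) ⇒ [3,20,22,4,11,14,19,5,7,10,13]
j=3: 4≤13, i=1, swap(1,3) ⇒ [3,4,22,20,11,14,19,5,7,10,13]
(after j=3) arr = [3,4,22,20,11,14,19,5,7,10,13]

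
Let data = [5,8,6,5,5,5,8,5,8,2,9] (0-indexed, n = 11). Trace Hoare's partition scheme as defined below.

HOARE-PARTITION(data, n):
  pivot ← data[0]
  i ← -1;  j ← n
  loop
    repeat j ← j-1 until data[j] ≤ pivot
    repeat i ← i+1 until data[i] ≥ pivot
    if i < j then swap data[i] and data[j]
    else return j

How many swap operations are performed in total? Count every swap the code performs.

pivot = data[0] = 5; i = -1, j = 11
j→9 (data[9]=2≤5), i→0 (data[0]=5≥5); i<j, swap → [2,8,6,5,5,5,8,5,8,5,9]
j→7 (data[7]=5≤5), i→1 (data[1]=8≥5); i<j, swap → [2,5,6,5,5,5,8,8,8,5,9]
j→5 (data[5]=5≤5), i→2 (data[2]=6≥5); i<j, swap → [2,5,5,5,5,6,8,8,8,5,9]
j→4 (data[4]=5≤5), i→3 (data[3]=5≥5); i<j, swap → [2,5,5,5,5,6,8,8,8,5,9]
j→3, i→4; i≥j, return j=3. data = [2,5,5,5,5,6,8,8,8,5,9]

4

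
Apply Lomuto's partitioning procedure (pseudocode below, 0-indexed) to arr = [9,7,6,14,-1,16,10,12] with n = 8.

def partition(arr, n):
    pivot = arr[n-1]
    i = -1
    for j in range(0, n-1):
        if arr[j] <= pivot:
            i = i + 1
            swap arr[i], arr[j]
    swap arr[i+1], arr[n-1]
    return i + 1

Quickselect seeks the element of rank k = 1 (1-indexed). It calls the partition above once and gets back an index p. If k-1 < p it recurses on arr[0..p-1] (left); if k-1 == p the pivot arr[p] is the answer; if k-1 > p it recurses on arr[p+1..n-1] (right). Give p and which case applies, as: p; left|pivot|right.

5; left

pivot=12, i=-1
j=0: 9≤12, i=0, swap(0,0) ⇒ [9,7,6,14,-1,16,10,12]
j=1: 7≤12, i=1, swap(1,1) ⇒ [9,7,6,14,-1,16,10,12]
j=2: 6≤12, i=2, swap(2,2) ⇒ [9,7,6,14,-1,16,10,12]
j=3: 14>12, skip
j=4: -1≤12, i=3, swap(3,4) ⇒ [9,7,6,-1,14,16,10,12]
j=5: 16>12, skip
j=6: 10≤12, i=4, swap(4,6) ⇒ [9,7,6,-1,10,16,14,12]
swap(5,7) ⇒ [9,7,6,-1,10,12,14,16]; return 5
p = 5; k-1 = 0 < 5 ⇒ left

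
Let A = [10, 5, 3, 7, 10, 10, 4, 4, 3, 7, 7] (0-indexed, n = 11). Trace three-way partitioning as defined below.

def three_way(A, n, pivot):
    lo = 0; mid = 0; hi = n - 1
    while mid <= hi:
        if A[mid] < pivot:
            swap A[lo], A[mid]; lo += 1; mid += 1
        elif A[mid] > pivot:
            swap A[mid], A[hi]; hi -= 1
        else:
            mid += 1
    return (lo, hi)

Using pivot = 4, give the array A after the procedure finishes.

[3, 3, 4, 4, 10, 10, 7, 5, 7, 7, 10]

lo=0 mid=0 hi=10
10>4: swap(0,10), hi=9 ⇒ [7, 5, 3, 7, 10, 10, 4, 4, 3, 7, 10]
7>4: swap(0,9), hi=8 ⇒ [7, 5, 3, 7, 10, 10, 4, 4, 3, 7, 10]
7>4: swap(0,8), hi=7 ⇒ [3, 5, 3, 7, 10, 10, 4, 4, 7, 7, 10]
3<4: swap(0,0), lo=1 mid=1 ⇒ [3, 5, 3, 7, 10, 10, 4, 4, 7, 7, 10]
5>4: swap(1,7), hi=6 ⇒ [3, 4, 3, 7, 10, 10, 4, 5, 7, 7, 10]
4=4: mid=2
3<4: swap(1,2), lo=2 mid=3 ⇒ [3, 3, 4, 7, 10, 10, 4, 5, 7, 7, 10]
7>4: swap(3,6), hi=5 ⇒ [3, 3, 4, 4, 10, 10, 7, 5, 7, 7, 10]
4=4: mid=4
10>4: swap(4,5), hi=4 ⇒ [3, 3, 4, 4, 10, 10, 7, 5, 7, 7, 10]
10>4: swap(4,4), hi=3 ⇒ [3, 3, 4, 4, 10, 10, 7, 5, 7, 7, 10]
done. lo=2 hi=3; A=[3, 3, 4, 4, 10, 10, 7, 5, 7, 7, 10]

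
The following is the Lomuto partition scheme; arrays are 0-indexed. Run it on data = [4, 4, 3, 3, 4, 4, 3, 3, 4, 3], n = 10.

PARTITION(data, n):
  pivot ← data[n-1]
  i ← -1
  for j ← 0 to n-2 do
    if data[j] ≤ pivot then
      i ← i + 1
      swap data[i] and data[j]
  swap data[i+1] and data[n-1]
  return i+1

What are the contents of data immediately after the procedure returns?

[3, 3, 3, 3, 3, 4, 4, 4, 4, 4]

pivot=3, i=-1
j=0: 4>3, skip
j=1: 4>3, skip
j=2: 3≤3, i=0, swap(0,2) ⇒ [3, 4, 4, 3, 4, 4, 3, 3, 4, 3]
j=3: 3≤3, i=1, swap(1,3) ⇒ [3, 3, 4, 4, 4, 4, 3, 3, 4, 3]
j=4: 4>3, skip
j=5: 4>3, skip
j=6: 3≤3, i=2, swap(2,6) ⇒ [3, 3, 3, 4, 4, 4, 4, 3, 4, 3]
j=7: 3≤3, i=3, swap(3,7) ⇒ [3, 3, 3, 3, 4, 4, 4, 4, 4, 3]
j=8: 4>3, skip
swap(4,9) ⇒ [3, 3, 3, 3, 3, 4, 4, 4, 4, 4]; return 4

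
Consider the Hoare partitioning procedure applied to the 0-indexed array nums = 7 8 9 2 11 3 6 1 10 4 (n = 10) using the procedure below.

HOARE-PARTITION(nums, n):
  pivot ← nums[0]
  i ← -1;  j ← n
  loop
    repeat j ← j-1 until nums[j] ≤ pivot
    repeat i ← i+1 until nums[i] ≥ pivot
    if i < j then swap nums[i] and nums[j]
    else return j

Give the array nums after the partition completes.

pivot=7
j stops at 9 (4), i stops at 0 (7); swap ⇒ 4 8 9 2 11 3 6 1 10 7
j stops at 7 (1), i stops at 1 (8); swap ⇒ 4 1 9 2 11 3 6 8 10 7
j stops at 6 (6), i stops at 2 (9); swap ⇒ 4 1 6 2 11 3 9 8 10 7
j stops at 5 (3), i stops at 4 (11); swap ⇒ 4 1 6 2 3 11 9 8 10 7
j stops at 4, i stops at 5; i≥j ⇒ return 4. nums=4 1 6 2 3 11 9 8 10 7

4 1 6 2 3 11 9 8 10 7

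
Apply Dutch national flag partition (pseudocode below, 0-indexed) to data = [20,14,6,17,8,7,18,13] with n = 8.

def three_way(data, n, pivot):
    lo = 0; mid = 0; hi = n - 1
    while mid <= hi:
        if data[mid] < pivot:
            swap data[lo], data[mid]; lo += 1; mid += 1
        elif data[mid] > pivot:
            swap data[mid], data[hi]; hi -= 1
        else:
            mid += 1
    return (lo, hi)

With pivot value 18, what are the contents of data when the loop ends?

[13,14,6,17,8,7,18,20]

lo=0 mid=0 hi=7
20>18: swap(0,7), hi=6 ⇒ [13,14,6,17,8,7,18,20]
13<18: swap(0,0), lo=1 mid=1 ⇒ [13,14,6,17,8,7,18,20]
14<18: swap(1,1), lo=2 mid=2 ⇒ [13,14,6,17,8,7,18,20]
6<18: swap(2,2), lo=3 mid=3 ⇒ [13,14,6,17,8,7,18,20]
17<18: swap(3,3), lo=4 mid=4 ⇒ [13,14,6,17,8,7,18,20]
8<18: swap(4,4), lo=5 mid=5 ⇒ [13,14,6,17,8,7,18,20]
7<18: swap(5,5), lo=6 mid=6 ⇒ [13,14,6,17,8,7,18,20]
18=18: mid=7
done. lo=6 hi=6; data=[13,14,6,17,8,7,18,20]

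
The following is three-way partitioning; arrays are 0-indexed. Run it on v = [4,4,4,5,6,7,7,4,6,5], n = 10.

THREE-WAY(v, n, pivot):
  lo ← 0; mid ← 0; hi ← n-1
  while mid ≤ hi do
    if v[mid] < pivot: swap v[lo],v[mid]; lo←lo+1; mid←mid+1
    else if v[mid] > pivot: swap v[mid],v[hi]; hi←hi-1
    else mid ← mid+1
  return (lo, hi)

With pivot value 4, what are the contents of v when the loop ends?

[4,4,4,4,7,7,6,6,5,5]

pivot = 4; lo=0, mid=0, hi=9
v[mid]=4=4: mid=1
v[mid]=4=4: mid=2
v[mid]=4=4: mid=3
v[mid]=5>4: swap v[3],v[9]; hi=8 → [4,4,4,5,6,7,7,4,6,5]
v[mid]=5>4: swap v[3],v[8]; hi=7 → [4,4,4,6,6,7,7,4,5,5]
v[mid]=6>4: swap v[3],v[7]; hi=6 → [4,4,4,4,6,7,7,6,5,5]
v[mid]=4=4: mid=4
v[mid]=6>4: swap v[4],v[6]; hi=5 → [4,4,4,4,7,7,6,6,5,5]
v[mid]=7>4: swap v[4],v[5]; hi=4 → [4,4,4,4,7,7,6,6,5,5]
v[mid]=7>4: swap v[4],v[4]; hi=3 → [4,4,4,4,7,7,6,6,5,5]
end: lo=0, hi=3; v = [4,4,4,4,7,7,6,6,5,5]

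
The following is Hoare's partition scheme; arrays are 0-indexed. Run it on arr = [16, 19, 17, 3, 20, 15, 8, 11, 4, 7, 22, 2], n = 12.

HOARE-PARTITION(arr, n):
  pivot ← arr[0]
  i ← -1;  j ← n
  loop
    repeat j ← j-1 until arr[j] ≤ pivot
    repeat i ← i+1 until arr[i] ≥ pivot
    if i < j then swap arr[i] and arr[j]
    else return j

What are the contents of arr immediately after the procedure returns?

[2, 7, 4, 3, 11, 15, 8, 20, 17, 19, 22, 16]

pivot=16
j stops at 11 (2), i stops at 0 (16); swap ⇒ [2, 19, 17, 3, 20, 15, 8, 11, 4, 7, 22, 16]
j stops at 9 (7), i stops at 1 (19); swap ⇒ [2, 7, 17, 3, 20, 15, 8, 11, 4, 19, 22, 16]
j stops at 8 (4), i stops at 2 (17); swap ⇒ [2, 7, 4, 3, 20, 15, 8, 11, 17, 19, 22, 16]
j stops at 7 (11), i stops at 4 (20); swap ⇒ [2, 7, 4, 3, 11, 15, 8, 20, 17, 19, 22, 16]
j stops at 6, i stops at 7; i≥j ⇒ return 6. arr=[2, 7, 4, 3, 11, 15, 8, 20, 17, 19, 22, 16]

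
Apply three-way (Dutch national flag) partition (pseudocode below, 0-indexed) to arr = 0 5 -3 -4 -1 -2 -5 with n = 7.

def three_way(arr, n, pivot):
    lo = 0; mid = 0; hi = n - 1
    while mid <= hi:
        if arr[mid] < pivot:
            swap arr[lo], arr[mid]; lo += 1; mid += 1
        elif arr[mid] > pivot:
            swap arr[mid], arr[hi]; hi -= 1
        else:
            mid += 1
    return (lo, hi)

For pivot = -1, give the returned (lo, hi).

(4, 4)

lo=0 mid=0 hi=6
0>-1: swap(0,6), hi=5 ⇒ -5 5 -3 -4 -1 -2 0
-5<-1: swap(0,0), lo=1 mid=1 ⇒ -5 5 -3 -4 -1 -2 0
5>-1: swap(1,5), hi=4 ⇒ -5 -2 -3 -4 -1 5 0
-2<-1: swap(1,1), lo=2 mid=2 ⇒ -5 -2 -3 -4 -1 5 0
-3<-1: swap(2,2), lo=3 mid=3 ⇒ -5 -2 -3 -4 -1 5 0
-4<-1: swap(3,3), lo=4 mid=4 ⇒ -5 -2 -3 -4 -1 5 0
-1=-1: mid=5
done. lo=4 hi=4; arr=-5 -2 -3 -4 -1 5 0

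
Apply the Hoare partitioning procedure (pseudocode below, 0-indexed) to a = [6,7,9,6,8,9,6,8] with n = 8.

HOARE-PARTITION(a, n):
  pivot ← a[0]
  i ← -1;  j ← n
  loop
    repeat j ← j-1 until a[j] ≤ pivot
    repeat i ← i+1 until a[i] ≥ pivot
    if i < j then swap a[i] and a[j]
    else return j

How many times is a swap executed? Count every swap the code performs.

pivot = a[0] = 6; i = -1, j = 8
j→6 (a[6]=6≤6), i→0 (a[0]=6≥6); i<j, swap → [6,7,9,6,8,9,6,8]
j→3 (a[3]=6≤6), i→1 (a[1]=7≥6); i<j, swap → [6,6,9,7,8,9,6,8]
j→1, i→2; i≥j, return j=1. a = [6,6,9,7,8,9,6,8]

2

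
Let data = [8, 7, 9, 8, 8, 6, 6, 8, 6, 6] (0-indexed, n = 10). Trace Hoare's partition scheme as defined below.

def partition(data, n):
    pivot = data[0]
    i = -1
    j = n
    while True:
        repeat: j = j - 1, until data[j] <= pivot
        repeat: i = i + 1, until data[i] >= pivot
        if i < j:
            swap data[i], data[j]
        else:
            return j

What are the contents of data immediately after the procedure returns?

[6, 7, 6, 8, 6, 6, 8, 8, 9, 8]

pivot=8
j stops at 9 (6), i stops at 0 (8); swap ⇒ [6, 7, 9, 8, 8, 6, 6, 8, 6, 8]
j stops at 8 (6), i stops at 2 (9); swap ⇒ [6, 7, 6, 8, 8, 6, 6, 8, 9, 8]
j stops at 7 (8), i stops at 3 (8); swap ⇒ [6, 7, 6, 8, 8, 6, 6, 8, 9, 8]
j stops at 6 (6), i stops at 4 (8); swap ⇒ [6, 7, 6, 8, 6, 6, 8, 8, 9, 8]
j stops at 5, i stops at 6; i≥j ⇒ return 5. data=[6, 7, 6, 8, 6, 6, 8, 8, 9, 8]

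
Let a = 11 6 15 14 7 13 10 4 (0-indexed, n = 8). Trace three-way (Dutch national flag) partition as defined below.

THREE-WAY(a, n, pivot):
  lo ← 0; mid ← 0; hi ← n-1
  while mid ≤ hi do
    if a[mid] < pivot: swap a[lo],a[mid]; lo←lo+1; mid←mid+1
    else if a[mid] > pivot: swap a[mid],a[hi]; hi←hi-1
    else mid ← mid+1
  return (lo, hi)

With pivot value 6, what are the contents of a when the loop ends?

lo=0 mid=0 hi=7
11>6: swap(0,7), hi=6 ⇒ 4 6 15 14 7 13 10 11
4<6: swap(0,0), lo=1 mid=1 ⇒ 4 6 15 14 7 13 10 11
6=6: mid=2
15>6: swap(2,6), hi=5 ⇒ 4 6 10 14 7 13 15 11
10>6: swap(2,5), hi=4 ⇒ 4 6 13 14 7 10 15 11
13>6: swap(2,4), hi=3 ⇒ 4 6 7 14 13 10 15 11
7>6: swap(2,3), hi=2 ⇒ 4 6 14 7 13 10 15 11
14>6: swap(2,2), hi=1 ⇒ 4 6 14 7 13 10 15 11
done. lo=1 hi=1; a=4 6 14 7 13 10 15 11

4 6 14 7 13 10 15 11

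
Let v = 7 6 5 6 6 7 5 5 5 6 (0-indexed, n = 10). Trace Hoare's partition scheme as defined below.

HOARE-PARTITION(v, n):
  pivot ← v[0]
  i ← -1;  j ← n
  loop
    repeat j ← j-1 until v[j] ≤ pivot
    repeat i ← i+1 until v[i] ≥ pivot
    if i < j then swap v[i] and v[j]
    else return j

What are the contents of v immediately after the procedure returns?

pivot=7
j stops at 9 (6), i stops at 0 (7); swap ⇒ 6 6 5 6 6 7 5 5 5 7
j stops at 8 (5), i stops at 5 (7); swap ⇒ 6 6 5 6 6 5 5 5 7 7
j stops at 7, i stops at 8; i≥j ⇒ return 7. v=6 6 5 6 6 5 5 5 7 7

6 6 5 6 6 5 5 5 7 7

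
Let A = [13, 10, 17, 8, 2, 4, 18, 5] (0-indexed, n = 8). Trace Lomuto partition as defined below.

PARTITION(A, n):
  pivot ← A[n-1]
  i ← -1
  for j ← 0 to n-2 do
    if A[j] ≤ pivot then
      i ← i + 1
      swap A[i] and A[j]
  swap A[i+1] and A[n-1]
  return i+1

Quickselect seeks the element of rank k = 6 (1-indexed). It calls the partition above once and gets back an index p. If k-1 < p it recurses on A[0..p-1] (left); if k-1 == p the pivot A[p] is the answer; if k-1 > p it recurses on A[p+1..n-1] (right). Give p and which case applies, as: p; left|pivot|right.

2; right

pivot = A[7] = 5; i = -1
j=0: A[0]=13 > 5 → no swap
j=1: A[1]=10 > 5 → no swap
j=2: A[2]=17 > 5 → no swap
j=3: A[3]=8 > 5 → no swap
j=4: A[4]=2 ≤ 5 → i=0, swap A[0],A[4] → [2, 10, 17, 8, 13, 4, 18, 5]
j=5: A[5]=4 ≤ 5 → i=1, swap A[1],A[5] → [2, 4, 17, 8, 13, 10, 18, 5]
j=6: A[6]=18 > 5 → no swap
final swap A[2],A[7] → [2, 4, 5, 8, 13, 10, 18, 17]; return 2
p = 2; k-1 = 5 > 2 ⇒ right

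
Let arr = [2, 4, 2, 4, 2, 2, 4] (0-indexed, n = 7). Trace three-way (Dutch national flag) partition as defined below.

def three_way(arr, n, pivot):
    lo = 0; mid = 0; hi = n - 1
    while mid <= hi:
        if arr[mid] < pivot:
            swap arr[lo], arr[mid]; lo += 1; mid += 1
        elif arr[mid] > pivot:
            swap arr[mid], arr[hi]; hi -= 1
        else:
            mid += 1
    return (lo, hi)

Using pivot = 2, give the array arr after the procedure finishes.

[2, 2, 2, 2, 4, 4, 4]

lo=0 mid=0 hi=6
2=2: mid=1
4>2: swap(1,6), hi=5 ⇒ [2, 4, 2, 4, 2, 2, 4]
4>2: swap(1,5), hi=4 ⇒ [2, 2, 2, 4, 2, 4, 4]
2=2: mid=2
2=2: mid=3
4>2: swap(3,4), hi=3 ⇒ [2, 2, 2, 2, 4, 4, 4]
2=2: mid=4
done. lo=0 hi=3; arr=[2, 2, 2, 2, 4, 4, 4]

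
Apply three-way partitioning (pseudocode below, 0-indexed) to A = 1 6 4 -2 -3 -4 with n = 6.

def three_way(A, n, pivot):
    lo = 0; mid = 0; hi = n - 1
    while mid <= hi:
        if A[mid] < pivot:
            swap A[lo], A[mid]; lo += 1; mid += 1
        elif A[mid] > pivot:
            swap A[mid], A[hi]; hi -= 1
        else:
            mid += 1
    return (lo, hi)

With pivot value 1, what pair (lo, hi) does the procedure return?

lo=0 mid=0 hi=5
1=1: mid=1
6>1: swap(1,5), hi=4 ⇒ 1 -4 4 -2 -3 6
-4<1: swap(0,1), lo=1 mid=2 ⇒ -4 1 4 -2 -3 6
4>1: swap(2,4), hi=3 ⇒ -4 1 -3 -2 4 6
-3<1: swap(1,2), lo=2 mid=3 ⇒ -4 -3 1 -2 4 6
-2<1: swap(2,3), lo=3 mid=4 ⇒ -4 -3 -2 1 4 6
done. lo=3 hi=3; A=-4 -3 -2 1 4 6

(3, 3)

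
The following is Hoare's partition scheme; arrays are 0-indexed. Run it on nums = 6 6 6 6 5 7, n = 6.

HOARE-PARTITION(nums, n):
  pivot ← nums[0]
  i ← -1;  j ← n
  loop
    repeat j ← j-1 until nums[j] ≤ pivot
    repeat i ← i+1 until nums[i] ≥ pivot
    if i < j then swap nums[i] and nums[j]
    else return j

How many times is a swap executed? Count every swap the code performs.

pivot = nums[0] = 6; i = -1, j = 6
j→4 (nums[4]=5≤6), i→0 (nums[0]=6≥6); i<j, swap → 5 6 6 6 6 7
j→3 (nums[3]=6≤6), i→1 (nums[1]=6≥6); i<j, swap → 5 6 6 6 6 7
j→2, i→2; i≥j, return j=2. nums = 5 6 6 6 6 7

2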